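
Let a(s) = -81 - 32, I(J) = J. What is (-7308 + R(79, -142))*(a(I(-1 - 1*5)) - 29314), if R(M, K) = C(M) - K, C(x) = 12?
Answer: 210520758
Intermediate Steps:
R(M, K) = 12 - K
a(s) = -113
(-7308 + R(79, -142))*(a(I(-1 - 1*5)) - 29314) = (-7308 + (12 - 1*(-142)))*(-113 - 29314) = (-7308 + (12 + 142))*(-29427) = (-7308 + 154)*(-29427) = -7154*(-29427) = 210520758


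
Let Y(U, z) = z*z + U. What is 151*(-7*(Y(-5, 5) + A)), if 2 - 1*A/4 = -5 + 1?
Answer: -46508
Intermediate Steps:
Y(U, z) = U + z**2 (Y(U, z) = z**2 + U = U + z**2)
A = 24 (A = 8 - 4*(-5 + 1) = 8 - 4*(-4) = 8 + 16 = 24)
151*(-7*(Y(-5, 5) + A)) = 151*(-7*((-5 + 5**2) + 24)) = 151*(-7*((-5 + 25) + 24)) = 151*(-7*(20 + 24)) = 151*(-7*44) = 151*(-308) = -46508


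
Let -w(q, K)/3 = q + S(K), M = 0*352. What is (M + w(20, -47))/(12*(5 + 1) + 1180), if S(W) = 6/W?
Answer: -1401/29422 ≈ -0.047617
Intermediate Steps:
M = 0
w(q, K) = -18/K - 3*q (w(q, K) = -3*(q + 6/K) = -18/K - 3*q)
(M + w(20, -47))/(12*(5 + 1) + 1180) = (0 + (-18/(-47) - 3*20))/(12*(5 + 1) + 1180) = (0 + (-18*(-1/47) - 60))/(12*6 + 1180) = (0 + (18/47 - 60))/(72 + 1180) = (0 - 2802/47)/1252 = -2802/47*1/1252 = -1401/29422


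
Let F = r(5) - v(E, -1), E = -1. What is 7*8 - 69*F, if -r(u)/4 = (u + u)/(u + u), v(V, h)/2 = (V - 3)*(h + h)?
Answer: 1436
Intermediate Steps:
v(V, h) = 4*h*(-3 + V) (v(V, h) = 2*((V - 3)*(h + h)) = 2*((-3 + V)*(2*h)) = 2*(2*h*(-3 + V)) = 4*h*(-3 + V))
r(u) = -4 (r(u) = -4*(u + u)/(u + u) = -4*2*u/(2*u) = -4*2*u*1/(2*u) = -4*1 = -4)
F = -20 (F = -4 - 4*(-1)*(-3 - 1) = -4 - 4*(-1)*(-4) = -4 - 1*16 = -4 - 16 = -20)
7*8 - 69*F = 7*8 - 69*(-20) = 56 + 1380 = 1436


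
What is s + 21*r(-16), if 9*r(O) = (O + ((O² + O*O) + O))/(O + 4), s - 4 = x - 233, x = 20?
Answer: -907/3 ≈ -302.33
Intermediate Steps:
s = -209 (s = 4 + (20 - 233) = 4 - 213 = -209)
r(O) = (2*O + 2*O²)/(9*(4 + O)) (r(O) = ((O + ((O² + O*O) + O))/(O + 4))/9 = ((O + ((O² + O²) + O))/(4 + O))/9 = ((O + (2*O² + O))/(4 + O))/9 = ((O + (O + 2*O²))/(4 + O))/9 = ((2*O + 2*O²)/(4 + O))/9 = (2*O + 2*O²)/(9*(4 + O)))
s + 21*r(-16) = -209 + 21*((2/9)*(-16)*(1 - 16)/(4 - 16)) = -209 + 21*((2/9)*(-16)*(-15)/(-12)) = -209 + 21*((2/9)*(-16)*(-1/12)*(-15)) = -209 + 21*(-40/9) = -209 - 280/3 = -907/3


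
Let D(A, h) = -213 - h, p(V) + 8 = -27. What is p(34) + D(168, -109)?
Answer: -139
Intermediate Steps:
p(V) = -35 (p(V) = -8 - 27 = -35)
p(34) + D(168, -109) = -35 + (-213 - 1*(-109)) = -35 + (-213 + 109) = -35 - 104 = -139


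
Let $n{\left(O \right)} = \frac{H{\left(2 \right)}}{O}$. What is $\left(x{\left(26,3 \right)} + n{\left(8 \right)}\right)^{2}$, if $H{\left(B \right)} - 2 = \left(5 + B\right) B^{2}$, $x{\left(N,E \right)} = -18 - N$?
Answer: $\frac{25921}{16} \approx 1620.1$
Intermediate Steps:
$H{\left(B \right)} = 2 + B^{2} \left(5 + B\right)$ ($H{\left(B \right)} = 2 + \left(5 + B\right) B^{2} = 2 + B^{2} \left(5 + B\right)$)
$n{\left(O \right)} = \frac{30}{O}$ ($n{\left(O \right)} = \frac{2 + 2^{3} + 5 \cdot 2^{2}}{O} = \frac{2 + 8 + 5 \cdot 4}{O} = \frac{2 + 8 + 20}{O} = \frac{30}{O}$)
$\left(x{\left(26,3 \right)} + n{\left(8 \right)}\right)^{2} = \left(\left(-18 - 26\right) + \frac{30}{8}\right)^{2} = \left(\left(-18 - 26\right) + 30 \cdot \frac{1}{8}\right)^{2} = \left(-44 + \frac{15}{4}\right)^{2} = \left(- \frac{161}{4}\right)^{2} = \frac{25921}{16}$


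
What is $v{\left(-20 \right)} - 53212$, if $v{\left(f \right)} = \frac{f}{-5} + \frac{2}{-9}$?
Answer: $- \frac{478874}{9} \approx -53208.0$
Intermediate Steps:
$v{\left(f \right)} = - \frac{2}{9} - \frac{f}{5}$ ($v{\left(f \right)} = f \left(- \frac{1}{5}\right) + 2 \left(- \frac{1}{9}\right) = - \frac{f}{5} - \frac{2}{9} = - \frac{2}{9} - \frac{f}{5}$)
$v{\left(-20 \right)} - 53212 = \left(- \frac{2}{9} - -4\right) - 53212 = \left(- \frac{2}{9} + 4\right) - 53212 = \frac{34}{9} - 53212 = - \frac{478874}{9}$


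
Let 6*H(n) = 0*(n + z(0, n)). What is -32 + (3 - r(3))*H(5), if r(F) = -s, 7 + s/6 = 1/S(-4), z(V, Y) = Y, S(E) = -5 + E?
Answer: -32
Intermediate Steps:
s = -128/3 (s = -42 + 6/(-5 - 4) = -42 + 6/(-9) = -42 + 6*(-⅑) = -42 - ⅔ = -128/3 ≈ -42.667)
H(n) = 0 (H(n) = (0*(n + n))/6 = (0*(2*n))/6 = (⅙)*0 = 0)
r(F) = 128/3 (r(F) = -1*(-128/3) = 128/3)
-32 + (3 - r(3))*H(5) = -32 + (3 - 1*128/3)*0 = -32 + (3 - 128/3)*0 = -32 - 119/3*0 = -32 + 0 = -32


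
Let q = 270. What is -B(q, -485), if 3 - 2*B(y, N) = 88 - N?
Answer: 285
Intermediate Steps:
B(y, N) = -85/2 + N/2 (B(y, N) = 3/2 - (88 - N)/2 = 3/2 + (-44 + N/2) = -85/2 + N/2)
-B(q, -485) = -(-85/2 + (1/2)*(-485)) = -(-85/2 - 485/2) = -1*(-285) = 285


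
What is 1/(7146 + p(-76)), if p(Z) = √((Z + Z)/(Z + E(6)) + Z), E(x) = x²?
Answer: 35730/255326941 - 19*I*√5/255326941 ≈ 0.00013994 - 1.664e-7*I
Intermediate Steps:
p(Z) = √(Z + 2*Z/(36 + Z)) (p(Z) = √((Z + Z)/(Z + 6²) + Z) = √((2*Z)/(Z + 36) + Z) = √((2*Z)/(36 + Z) + Z) = √(2*Z/(36 + Z) + Z) = √(Z + 2*Z/(36 + Z)))
1/(7146 + p(-76)) = 1/(7146 + √(-76*(38 - 76)/(36 - 76))) = 1/(7146 + √(-76*(-38)/(-40))) = 1/(7146 + √(-76*(-1/40)*(-38))) = 1/(7146 + √(-361/5)) = 1/(7146 + 19*I*√5/5)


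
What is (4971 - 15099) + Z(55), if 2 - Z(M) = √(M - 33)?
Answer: -10126 - √22 ≈ -10131.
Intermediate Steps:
Z(M) = 2 - √(-33 + M) (Z(M) = 2 - √(M - 33) = 2 - √(-33 + M))
(4971 - 15099) + Z(55) = (4971 - 15099) + (2 - √(-33 + 55)) = -10128 + (2 - √22) = -10126 - √22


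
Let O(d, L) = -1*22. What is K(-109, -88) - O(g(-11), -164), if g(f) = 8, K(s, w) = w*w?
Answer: 7766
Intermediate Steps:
K(s, w) = w²
O(d, L) = -22
K(-109, -88) - O(g(-11), -164) = (-88)² - 1*(-22) = 7744 + 22 = 7766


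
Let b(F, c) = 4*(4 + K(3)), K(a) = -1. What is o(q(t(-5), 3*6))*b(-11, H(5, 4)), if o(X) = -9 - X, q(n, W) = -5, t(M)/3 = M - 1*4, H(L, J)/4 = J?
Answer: -48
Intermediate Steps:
H(L, J) = 4*J
t(M) = -12 + 3*M (t(M) = 3*(M - 1*4) = 3*(M - 4) = 3*(-4 + M) = -12 + 3*M)
b(F, c) = 12 (b(F, c) = 4*(4 - 1) = 4*3 = 12)
o(q(t(-5), 3*6))*b(-11, H(5, 4)) = (-9 - 1*(-5))*12 = (-9 + 5)*12 = -4*12 = -48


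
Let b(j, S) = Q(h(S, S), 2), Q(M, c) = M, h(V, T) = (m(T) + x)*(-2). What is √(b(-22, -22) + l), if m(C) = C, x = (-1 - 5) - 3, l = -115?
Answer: I*√53 ≈ 7.2801*I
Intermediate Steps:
x = -9 (x = -6 - 3 = -9)
h(V, T) = 18 - 2*T (h(V, T) = (T - 9)*(-2) = (-9 + T)*(-2) = 18 - 2*T)
b(j, S) = 18 - 2*S
√(b(-22, -22) + l) = √((18 - 2*(-22)) - 115) = √((18 + 44) - 115) = √(62 - 115) = √(-53) = I*√53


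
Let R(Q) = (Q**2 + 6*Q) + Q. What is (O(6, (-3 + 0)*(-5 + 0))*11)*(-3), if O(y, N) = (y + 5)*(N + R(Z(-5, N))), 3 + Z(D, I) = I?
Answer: -88209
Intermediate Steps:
Z(D, I) = -3 + I
R(Q) = Q**2 + 7*Q
O(y, N) = (5 + y)*(N + (-3 + N)*(4 + N)) (O(y, N) = (y + 5)*(N + (-3 + N)*(7 + (-3 + N))) = (5 + y)*(N + (-3 + N)*(4 + N)))
(O(6, (-3 + 0)*(-5 + 0))*11)*(-3) = ((5*((-3 + 0)*(-5 + 0)) + ((-3 + 0)*(-5 + 0))*6 + 5*(-3 + (-3 + 0)*(-5 + 0))*(4 + (-3 + 0)*(-5 + 0)) + 6*(-3 + (-3 + 0)*(-5 + 0))*(4 + (-3 + 0)*(-5 + 0)))*11)*(-3) = ((5*(-3*(-5)) - 3*(-5)*6 + 5*(-3 - 3*(-5))*(4 - 3*(-5)) + 6*(-3 - 3*(-5))*(4 - 3*(-5)))*11)*(-3) = ((5*15 + 15*6 + 5*(-3 + 15)*(4 + 15) + 6*(-3 + 15)*(4 + 15))*11)*(-3) = ((75 + 90 + 5*12*19 + 6*12*19)*11)*(-3) = ((75 + 90 + 1140 + 1368)*11)*(-3) = (2673*11)*(-3) = 29403*(-3) = -88209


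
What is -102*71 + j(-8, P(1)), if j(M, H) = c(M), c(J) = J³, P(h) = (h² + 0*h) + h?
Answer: -7754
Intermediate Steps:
P(h) = h + h² (P(h) = (h² + 0) + h = h² + h = h + h²)
j(M, H) = M³
-102*71 + j(-8, P(1)) = -102*71 + (-8)³ = -7242 - 512 = -7754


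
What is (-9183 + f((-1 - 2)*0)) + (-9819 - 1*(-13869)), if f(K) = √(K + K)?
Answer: -5133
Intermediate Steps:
f(K) = √2*√K (f(K) = √(2*K) = √2*√K)
(-9183 + f((-1 - 2)*0)) + (-9819 - 1*(-13869)) = (-9183 + √2*√((-1 - 2)*0)) + (-9819 - 1*(-13869)) = (-9183 + √2*√(-3*0)) + (-9819 + 13869) = (-9183 + √2*√0) + 4050 = (-9183 + √2*0) + 4050 = (-9183 + 0) + 4050 = -9183 + 4050 = -5133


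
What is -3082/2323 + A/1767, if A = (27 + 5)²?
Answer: -133354/178467 ≈ -0.74722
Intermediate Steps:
A = 1024 (A = 32² = 1024)
-3082/2323 + A/1767 = -3082/2323 + 1024/1767 = -3082*1/2323 + 1024*(1/1767) = -134/101 + 1024/1767 = -133354/178467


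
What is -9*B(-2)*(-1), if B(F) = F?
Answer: -18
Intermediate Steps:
-9*B(-2)*(-1) = -9*(-2)*(-1) = 18*(-1) = -18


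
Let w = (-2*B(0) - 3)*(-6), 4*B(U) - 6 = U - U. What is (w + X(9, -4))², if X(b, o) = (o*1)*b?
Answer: 0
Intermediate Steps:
B(U) = 3/2 (B(U) = 3/2 + (U - U)/4 = 3/2 + (¼)*0 = 3/2 + 0 = 3/2)
X(b, o) = b*o (X(b, o) = o*b = b*o)
w = 36 (w = (-2*3/2 - 3)*(-6) = (-3 - 3)*(-6) = -6*(-6) = 36)
(w + X(9, -4))² = (36 + 9*(-4))² = (36 - 36)² = 0² = 0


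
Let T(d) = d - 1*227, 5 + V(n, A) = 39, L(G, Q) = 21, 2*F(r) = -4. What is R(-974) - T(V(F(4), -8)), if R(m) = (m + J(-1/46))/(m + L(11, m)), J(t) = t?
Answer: 8505539/43838 ≈ 194.02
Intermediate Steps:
F(r) = -2 (F(r) = (½)*(-4) = -2)
V(n, A) = 34 (V(n, A) = -5 + 39 = 34)
T(d) = -227 + d (T(d) = d - 227 = -227 + d)
R(m) = (-1/46 + m)/(21 + m) (R(m) = (m - 1/46)/(m + 21) = (m - 1*1/46)/(21 + m) = (m - 1/46)/(21 + m) = (-1/46 + m)/(21 + m))
R(-974) - T(V(F(4), -8)) = (-1/46 - 974)/(21 - 974) - (-227 + 34) = -44805/46/(-953) - 1*(-193) = -1/953*(-44805/46) + 193 = 44805/43838 + 193 = 8505539/43838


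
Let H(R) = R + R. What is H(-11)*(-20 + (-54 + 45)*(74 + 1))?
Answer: 15290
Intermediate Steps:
H(R) = 2*R
H(-11)*(-20 + (-54 + 45)*(74 + 1)) = (2*(-11))*(-20 + (-54 + 45)*(74 + 1)) = -22*(-20 - 9*75) = -22*(-20 - 675) = -22*(-695) = 15290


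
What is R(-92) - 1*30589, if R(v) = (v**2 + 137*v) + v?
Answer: -34821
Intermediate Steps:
R(v) = v**2 + 138*v
R(-92) - 1*30589 = -92*(138 - 92) - 1*30589 = -92*46 - 30589 = -4232 - 30589 = -34821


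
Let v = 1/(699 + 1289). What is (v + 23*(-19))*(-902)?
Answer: 391808505/994 ≈ 3.9417e+5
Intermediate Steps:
v = 1/1988 ≈ 0.00050302
(v + 23*(-19))*(-902) = (1/1988 + 23*(-19))*(-902) = (1/1988 - 437)*(-902) = -868755/1988*(-902) = 391808505/994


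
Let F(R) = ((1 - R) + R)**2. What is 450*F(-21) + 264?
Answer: 714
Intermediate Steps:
F(R) = 1 (F(R) = 1**2 = 1)
450*F(-21) + 264 = 450*1 + 264 = 450 + 264 = 714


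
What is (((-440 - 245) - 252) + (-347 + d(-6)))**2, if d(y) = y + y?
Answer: 1679616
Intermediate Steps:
d(y) = 2*y
(((-440 - 245) - 252) + (-347 + d(-6)))**2 = (((-440 - 245) - 252) + (-347 + 2*(-6)))**2 = ((-685 - 252) + (-347 - 12))**2 = (-937 - 359)**2 = (-1296)**2 = 1679616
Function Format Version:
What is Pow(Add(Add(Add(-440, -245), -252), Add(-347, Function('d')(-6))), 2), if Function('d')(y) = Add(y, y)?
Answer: 1679616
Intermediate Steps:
Function('d')(y) = Mul(2, y)
Pow(Add(Add(Add(-440, -245), -252), Add(-347, Function('d')(-6))), 2) = Pow(Add(Add(Add(-440, -245), -252), Add(-347, Mul(2, -6))), 2) = Pow(Add(Add(-685, -252), Add(-347, -12)), 2) = Pow(Add(-937, -359), 2) = Pow(-1296, 2) = 1679616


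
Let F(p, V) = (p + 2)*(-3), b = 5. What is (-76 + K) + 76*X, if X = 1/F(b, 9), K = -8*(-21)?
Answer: 1856/21 ≈ 88.381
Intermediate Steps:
K = 168
F(p, V) = -6 - 3*p (F(p, V) = (2 + p)*(-3) = -6 - 3*p)
X = -1/21 (X = 1/(-6 - 3*5) = 1/(-6 - 15) = 1/(-21) = -1/21 ≈ -0.047619)
(-76 + K) + 76*X = (-76 + 168) + 76*(-1/21) = 92 - 76/21 = 1856/21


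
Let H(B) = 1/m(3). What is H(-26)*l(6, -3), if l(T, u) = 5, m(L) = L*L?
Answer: 5/9 ≈ 0.55556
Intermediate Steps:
m(L) = L²
H(B) = ⅑ (H(B) = 1/(3²) = 1/9 = ⅑)
H(-26)*l(6, -3) = (⅑)*5 = 5/9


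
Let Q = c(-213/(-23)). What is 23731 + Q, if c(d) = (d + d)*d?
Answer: 12644437/529 ≈ 23903.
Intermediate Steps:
c(d) = 2*d**2 (c(d) = (2*d)*d = 2*d**2)
Q = 90738/529 (Q = 2*(-213/(-23))**2 = 2*(-213*(-1/23))**2 = 2*(213/23)**2 = 2*(45369/529) = 90738/529 ≈ 171.53)
23731 + Q = 23731 + 90738/529 = 12644437/529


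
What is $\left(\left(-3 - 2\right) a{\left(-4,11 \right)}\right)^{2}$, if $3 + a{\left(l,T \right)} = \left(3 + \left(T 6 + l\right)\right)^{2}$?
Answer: $445632100$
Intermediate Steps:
$a{\left(l,T \right)} = -3 + \left(3 + l + 6 T\right)^{2}$ ($a{\left(l,T \right)} = -3 + \left(3 + \left(T 6 + l\right)\right)^{2} = -3 + \left(3 + \left(6 T + l\right)\right)^{2} = -3 + \left(3 + \left(l + 6 T\right)\right)^{2} = -3 + \left(3 + l + 6 T\right)^{2}$)
$\left(\left(-3 - 2\right) a{\left(-4,11 \right)}\right)^{2} = \left(\left(-3 - 2\right) \left(-3 + \left(3 - 4 + 6 \cdot 11\right)^{2}\right)\right)^{2} = \left(\left(-3 - 2\right) \left(-3 + \left(3 - 4 + 66\right)^{2}\right)\right)^{2} = \left(- 5 \left(-3 + 65^{2}\right)\right)^{2} = \left(- 5 \left(-3 + 4225\right)\right)^{2} = \left(\left(-5\right) 4222\right)^{2} = \left(-21110\right)^{2} = 445632100$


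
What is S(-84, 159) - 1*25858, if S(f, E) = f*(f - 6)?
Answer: -18298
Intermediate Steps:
S(f, E) = f*(-6 + f)
S(-84, 159) - 1*25858 = -84*(-6 - 84) - 1*25858 = -84*(-90) - 25858 = 7560 - 25858 = -18298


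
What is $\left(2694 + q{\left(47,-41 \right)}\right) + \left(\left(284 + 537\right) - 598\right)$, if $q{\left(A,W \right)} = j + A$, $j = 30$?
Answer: $2994$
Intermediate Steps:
$q{\left(A,W \right)} = 30 + A$
$\left(2694 + q{\left(47,-41 \right)}\right) + \left(\left(284 + 537\right) - 598\right) = \left(2694 + \left(30 + 47\right)\right) + \left(\left(284 + 537\right) - 598\right) = \left(2694 + 77\right) + \left(821 - 598\right) = 2771 + 223 = 2994$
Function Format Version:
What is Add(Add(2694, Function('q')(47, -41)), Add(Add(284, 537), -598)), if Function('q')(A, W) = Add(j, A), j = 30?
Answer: 2994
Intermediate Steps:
Function('q')(A, W) = Add(30, A)
Add(Add(2694, Function('q')(47, -41)), Add(Add(284, 537), -598)) = Add(Add(2694, Add(30, 47)), Add(Add(284, 537), -598)) = Add(Add(2694, 77), Add(821, -598)) = Add(2771, 223) = 2994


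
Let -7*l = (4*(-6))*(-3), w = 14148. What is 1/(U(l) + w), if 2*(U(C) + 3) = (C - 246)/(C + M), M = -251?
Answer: 1829/25872102 ≈ 7.0694e-5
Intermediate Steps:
l = -72/7 (l = -4*(-6)*(-3)/7 = -(-24)*(-3)/7 = -1/7*72 = -72/7 ≈ -10.286)
U(C) = -3 + (-246 + C)/(2*(-251 + C)) (U(C) = -3 + ((C - 246)/(C - 251))/2 = -3 + ((-246 + C)/(-251 + C))/2 = -3 + (-246 + C)/(2*(-251 + C)))
1/(U(l) + w) = 1/(5*(252 - 1*(-72/7))/(2*(-251 - 72/7)) + 14148) = 1/(5*(252 + 72/7)/(2*(-1829/7)) + 14148) = 1/((5/2)*(-7/1829)*(1836/7) + 14148) = 1/(-4590/1829 + 14148) = 1/(25872102/1829) = 1829/25872102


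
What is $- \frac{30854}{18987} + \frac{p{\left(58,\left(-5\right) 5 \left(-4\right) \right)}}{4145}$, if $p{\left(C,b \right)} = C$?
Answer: $- \frac{126788584}{78701115} \approx -1.611$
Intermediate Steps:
$- \frac{30854}{18987} + \frac{p{\left(58,\left(-5\right) 5 \left(-4\right) \right)}}{4145} = - \frac{30854}{18987} + \frac{58}{4145} = - \frac{126788584}{78701115}$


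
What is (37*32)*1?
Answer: 1184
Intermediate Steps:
(37*32)*1 = 1184*1 = 1184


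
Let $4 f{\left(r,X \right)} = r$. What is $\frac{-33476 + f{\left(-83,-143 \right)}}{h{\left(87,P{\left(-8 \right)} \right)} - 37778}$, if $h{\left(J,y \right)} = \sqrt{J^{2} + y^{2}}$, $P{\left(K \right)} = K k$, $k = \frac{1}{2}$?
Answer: $\frac{2530880443}{2854339398} + \frac{133987 \sqrt{7585}}{5708678796} \approx 0.88872$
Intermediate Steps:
$f{\left(r,X \right)} = \frac{r}{4}$
$k = \frac{1}{2} \approx 0.5$
$P{\left(K \right)} = \frac{K}{2}$ ($P{\left(K \right)} = K \frac{1}{2} = \frac{K}{2}$)
$\frac{-33476 + f{\left(-83,-143 \right)}}{h{\left(87,P{\left(-8 \right)} \right)} - 37778} = \frac{-33476 + \frac{1}{4} \left(-83\right)}{\sqrt{87^{2} + \left(\frac{1}{2} \left(-8\right)\right)^{2}} - 37778} = \frac{-33476 - \frac{83}{4}}{\sqrt{7569 + \left(-4\right)^{2}} - 37778} = - \frac{133987}{4 \left(\sqrt{7569 + 16} - 37778\right)} = - \frac{133987}{4 \left(\sqrt{7585} - 37778\right)} = - \frac{133987}{4 \left(-37778 + \sqrt{7585}\right)}$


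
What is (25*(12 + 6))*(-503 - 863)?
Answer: -614700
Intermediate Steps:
(25*(12 + 6))*(-503 - 863) = (25*18)*(-1366) = 450*(-1366) = -614700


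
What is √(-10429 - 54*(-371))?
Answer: √9605 ≈ 98.005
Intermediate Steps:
√(-10429 - 54*(-371)) = √(-10429 + 20034) = √9605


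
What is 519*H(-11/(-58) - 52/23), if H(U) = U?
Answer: -1433997/1334 ≈ -1075.0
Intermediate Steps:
519*H(-11/(-58) - 52/23) = 519*(-11/(-58) - 52/23) = 519*(-11*(-1/58) - 52*1/23) = 519*(11/58 - 52/23) = 519*(-2763/1334) = -1433997/1334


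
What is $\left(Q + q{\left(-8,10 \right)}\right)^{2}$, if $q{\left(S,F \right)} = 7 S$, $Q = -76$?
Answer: $17424$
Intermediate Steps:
$\left(Q + q{\left(-8,10 \right)}\right)^{2} = \left(-76 + 7 \left(-8\right)\right)^{2} = \left(-76 - 56\right)^{2} = \left(-132\right)^{2} = 17424$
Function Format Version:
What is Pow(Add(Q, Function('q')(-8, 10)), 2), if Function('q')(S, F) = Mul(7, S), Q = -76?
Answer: 17424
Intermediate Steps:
Pow(Add(Q, Function('q')(-8, 10)), 2) = Pow(Add(-76, Mul(7, -8)), 2) = Pow(Add(-76, -56), 2) = Pow(-132, 2) = 17424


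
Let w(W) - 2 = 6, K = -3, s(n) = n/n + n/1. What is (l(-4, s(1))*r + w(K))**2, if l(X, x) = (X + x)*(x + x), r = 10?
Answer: 5184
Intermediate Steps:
s(n) = 1 + n (s(n) = 1 + n*1 = 1 + n)
l(X, x) = 2*x*(X + x) (l(X, x) = (X + x)*(2*x) = 2*x*(X + x))
w(W) = 8 (w(W) = 2 + 6 = 8)
(l(-4, s(1))*r + w(K))**2 = ((2*(1 + 1)*(-4 + (1 + 1)))*10 + 8)**2 = ((2*2*(-4 + 2))*10 + 8)**2 = ((2*2*(-2))*10 + 8)**2 = (-8*10 + 8)**2 = (-80 + 8)**2 = (-72)**2 = 5184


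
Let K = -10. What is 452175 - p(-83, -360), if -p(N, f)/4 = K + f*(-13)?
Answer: 470855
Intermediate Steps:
p(N, f) = 40 + 52*f (p(N, f) = -4*(-10 + f*(-13)) = -4*(-10 - 13*f) = 40 + 52*f)
452175 - p(-83, -360) = 452175 - (40 + 52*(-360)) = 452175 - (40 - 18720) = 452175 - 1*(-18680) = 452175 + 18680 = 470855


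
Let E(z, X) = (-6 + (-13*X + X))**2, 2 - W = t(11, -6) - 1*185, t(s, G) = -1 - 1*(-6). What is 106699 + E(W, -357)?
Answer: 18407983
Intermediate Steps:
t(s, G) = 5 (t(s, G) = -1 + 6 = 5)
W = 182 (W = 2 - (5 - 1*185) = 2 - (5 - 185) = 2 - 1*(-180) = 2 + 180 = 182)
E(z, X) = (-6 - 12*X)**2
106699 + E(W, -357) = 106699 + 36*(1 + 2*(-357))**2 = 106699 + 36*(1 - 714)**2 = 106699 + 36*(-713)**2 = 106699 + 36*508369 = 106699 + 18301284 = 18407983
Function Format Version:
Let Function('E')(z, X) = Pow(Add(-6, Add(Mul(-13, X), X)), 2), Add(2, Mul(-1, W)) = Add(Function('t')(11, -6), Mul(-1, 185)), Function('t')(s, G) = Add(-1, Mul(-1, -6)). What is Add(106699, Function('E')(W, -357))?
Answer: 18407983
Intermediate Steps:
Function('t')(s, G) = 5 (Function('t')(s, G) = Add(-1, 6) = 5)
W = 182 (W = Add(2, Mul(-1, Add(5, Mul(-1, 185)))) = Add(2, Mul(-1, Add(5, -185))) = Add(2, Mul(-1, -180)) = Add(2, 180) = 182)
Function('E')(z, X) = Pow(Add(-6, Mul(-12, X)), 2)
Add(106699, Function('E')(W, -357)) = Add(106699, Mul(36, Pow(Add(1, Mul(2, -357)), 2))) = Add(106699, Mul(36, Pow(Add(1, -714), 2))) = Add(106699, Mul(36, Pow(-713, 2))) = Add(106699, Mul(36, 508369)) = Add(106699, 18301284) = 18407983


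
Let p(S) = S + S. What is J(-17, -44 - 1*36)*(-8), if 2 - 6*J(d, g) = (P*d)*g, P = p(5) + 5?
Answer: 81592/3 ≈ 27197.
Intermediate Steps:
p(S) = 2*S
P = 15 (P = 2*5 + 5 = 10 + 5 = 15)
J(d, g) = 1/3 - 5*d*g/2 (J(d, g) = 1/3 - 15*d*g/6 = 1/3 - 5*d*g/2)
J(-17, -44 - 1*36)*(-8) = (1/3 - 5/2*(-17)*(-44 - 1*36))*(-8) = (1/3 - 5/2*(-17)*(-44 - 36))*(-8) = (1/3 - 5/2*(-17)*(-80))*(-8) = (1/3 - 3400)*(-8) = -10199/3*(-8) = 81592/3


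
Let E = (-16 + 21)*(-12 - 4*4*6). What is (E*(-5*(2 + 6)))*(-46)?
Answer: -993600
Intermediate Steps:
E = -540 (E = 5*(-12 - 16*6) = 5*(-12 - 96) = 5*(-108) = -540)
(E*(-5*(2 + 6)))*(-46) = -(-2700)*(2 + 6)*(-46) = -(-2700)*8*(-46) = -540*(-40)*(-46) = 21600*(-46) = -993600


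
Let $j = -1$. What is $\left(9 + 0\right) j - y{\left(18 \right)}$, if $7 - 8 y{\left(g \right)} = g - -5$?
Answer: $-7$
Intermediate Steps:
$y{\left(g \right)} = \frac{1}{4} - \frac{g}{8}$ ($y{\left(g \right)} = \frac{7}{8} - \frac{g - -5}{8} = \frac{7}{8} - \frac{g + 5}{8} = \frac{7}{8} - \frac{5 + g}{8} = \frac{7}{8} - \left(\frac{5}{8} + \frac{g}{8}\right) = \frac{1}{4} - \frac{g}{8}$)
$\left(9 + 0\right) j - y{\left(18 \right)} = \left(9 + 0\right) \left(-1\right) - \left(\frac{1}{4} - \frac{9}{4}\right) = 9 \left(-1\right) - \left(\frac{1}{4} - \frac{9}{4}\right) = -9 - -2 = -9 + 2 = -7$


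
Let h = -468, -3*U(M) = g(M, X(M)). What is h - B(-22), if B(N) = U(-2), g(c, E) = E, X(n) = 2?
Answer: -1402/3 ≈ -467.33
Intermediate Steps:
U(M) = -⅔ (U(M) = -⅓*2 = -⅔)
B(N) = -⅔
h - B(-22) = -468 - 1*(-⅔) = -468 + ⅔ = -1402/3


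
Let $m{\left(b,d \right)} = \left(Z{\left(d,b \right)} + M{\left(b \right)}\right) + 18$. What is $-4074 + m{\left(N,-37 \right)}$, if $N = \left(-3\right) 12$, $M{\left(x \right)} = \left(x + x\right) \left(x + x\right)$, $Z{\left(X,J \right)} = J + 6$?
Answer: $1098$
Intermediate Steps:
$Z{\left(X,J \right)} = 6 + J$
$M{\left(x \right)} = 4 x^{2}$ ($M{\left(x \right)} = 2 x 2 x = 4 x^{2}$)
$N = -36$
$m{\left(b,d \right)} = 24 + b + 4 b^{2}$ ($m{\left(b,d \right)} = \left(\left(6 + b\right) + 4 b^{2}\right) + 18 = \left(6 + b + 4 b^{2}\right) + 18 = 24 + b + 4 b^{2}$)
$-4074 + m{\left(N,-37 \right)} = -4074 + \left(24 - 36 + 4 \left(-36\right)^{2}\right) = -4074 + \left(24 - 36 + 4 \cdot 1296\right) = -4074 + \left(24 - 36 + 5184\right) = -4074 + 5172 = 1098$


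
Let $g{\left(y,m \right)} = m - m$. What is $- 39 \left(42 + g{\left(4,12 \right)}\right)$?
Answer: $-1638$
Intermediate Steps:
$g{\left(y,m \right)} = 0$
$- 39 \left(42 + g{\left(4,12 \right)}\right) = - 39 \left(42 + 0\right) = \left(-39\right) 42 = -1638$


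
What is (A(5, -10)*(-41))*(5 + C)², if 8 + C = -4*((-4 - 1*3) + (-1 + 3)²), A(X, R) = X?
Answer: -16605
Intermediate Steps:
C = 4 (C = -8 - 4*((-4 - 1*3) + (-1 + 3)²) = -8 - 4*((-4 - 3) + 2²) = -8 - 4*(-7 + 4) = -8 - 4*(-3) = -8 + 12 = 4)
(A(5, -10)*(-41))*(5 + C)² = (5*(-41))*(5 + 4)² = -205*9² = -205*81 = -16605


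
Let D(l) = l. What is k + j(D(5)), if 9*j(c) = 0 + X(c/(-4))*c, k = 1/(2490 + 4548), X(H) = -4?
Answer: -5213/2346 ≈ -2.2221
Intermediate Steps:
k = 1/7038 ≈ 0.00014209
j(c) = -4*c/9 (j(c) = (0 - 4*c)/9 = (-4*c)/9 = -4*c/9)
k + j(D(5)) = 1/7038 - 4/9*5 = 1/7038 - 20/9 = -5213/2346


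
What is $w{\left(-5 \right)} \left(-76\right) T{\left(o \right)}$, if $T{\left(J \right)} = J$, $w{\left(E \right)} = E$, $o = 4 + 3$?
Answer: $2660$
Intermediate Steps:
$o = 7$
$w{\left(-5 \right)} \left(-76\right) T{\left(o \right)} = \left(-5\right) \left(-76\right) 7 = 380 \cdot 7 = 2660$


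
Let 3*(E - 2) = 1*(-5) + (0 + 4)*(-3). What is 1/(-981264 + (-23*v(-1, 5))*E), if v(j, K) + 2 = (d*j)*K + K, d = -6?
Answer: -1/978481 ≈ -1.0220e-6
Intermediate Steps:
E = -11/3 (E = 2 + (1*(-5) + (0 + 4)*(-3))/3 = 2 + (-5 + 4*(-3))/3 = 2 + (-5 - 12)/3 = 2 + (1/3)*(-17) = 2 - 17/3 = -11/3 ≈ -3.6667)
v(j, K) = -2 + K - 6*K*j (v(j, K) = -2 + ((-6*j)*K + K) = -2 + (-6*K*j + K) = -2 + (K - 6*K*j) = -2 + K - 6*K*j)
1/(-981264 + (-23*v(-1, 5))*E) = 1/(-981264 - 23*(-2 + 5 - 6*5*(-1))*(-11/3)) = 1/(-981264 - 23*(-2 + 5 + 30)*(-11/3)) = 1/(-981264 - 23*33*(-11/3)) = 1/(-981264 - 759*(-11/3)) = 1/(-981264 + 2783) = 1/(-978481) = -1/978481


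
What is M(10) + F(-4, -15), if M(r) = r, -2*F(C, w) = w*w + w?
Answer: -95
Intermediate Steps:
F(C, w) = -w/2 - w**2/2 (F(C, w) = -(w*w + w)/2 = -(w**2 + w)/2 = -(w + w**2)/2 = -w/2 - w**2/2)
M(10) + F(-4, -15) = 10 - 1/2*(-15)*(1 - 15) = 10 - 1/2*(-15)*(-14) = 10 - 105 = -95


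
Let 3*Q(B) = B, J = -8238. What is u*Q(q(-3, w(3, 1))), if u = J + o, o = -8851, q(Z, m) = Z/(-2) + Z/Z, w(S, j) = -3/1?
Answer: -85445/6 ≈ -14241.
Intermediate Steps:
w(S, j) = -3 (w(S, j) = -3*1 = -3)
q(Z, m) = 1 - Z/2 (q(Z, m) = Z*(-½) + 1 = -Z/2 + 1 = 1 - Z/2)
Q(B) = B/3
u = -17089 (u = -8238 - 8851 = -17089)
u*Q(q(-3, w(3, 1))) = -17089*(1 - ½*(-3))/3 = -17089*(1 + 3/2)/3 = -17089*5/(3*2) = -17089*⅚ = -85445/6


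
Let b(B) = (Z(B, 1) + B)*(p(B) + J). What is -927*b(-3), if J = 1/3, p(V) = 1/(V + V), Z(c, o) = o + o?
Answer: 309/2 ≈ 154.50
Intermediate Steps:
Z(c, o) = 2*o
p(V) = 1/(2*V)
J = 1/3 ≈ 0.33333
b(B) = (2 + B)*(1/3 + 1/(2*B)) (b(B) = (2*1 + B)*(1/(2*B) + 1/3) = (2 + B)*(1/3 + 1/(2*B)))
-927*b(-3) = -927*(7/6 + 1/(-3) + (1/3)*(-3)) = -927*(7/6 - 1/3 - 1) = -927*(-1/6) = 309/2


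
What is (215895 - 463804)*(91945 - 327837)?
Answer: 58479749828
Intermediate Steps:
(215895 - 463804)*(91945 - 327837) = -247909*(-235892) = 58479749828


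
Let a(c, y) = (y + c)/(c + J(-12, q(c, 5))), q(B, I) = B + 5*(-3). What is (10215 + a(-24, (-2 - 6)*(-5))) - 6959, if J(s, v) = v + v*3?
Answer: 146516/45 ≈ 3255.9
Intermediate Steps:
q(B, I) = -15 + B (q(B, I) = B - 15 = -15 + B)
J(s, v) = 4*v (J(s, v) = v + 3*v = 4*v)
a(c, y) = (c + y)/(-60 + 5*c) (a(c, y) = (y + c)/(c + 4*(-15 + c)) = (c + y)/(c + (-60 + 4*c)) = (c + y)/(-60 + 5*c))
(10215 + a(-24, (-2 - 6)*(-5))) - 6959 = (10215 + (-24 + (-2 - 6)*(-5))/(5*(-12 - 24))) - 6959 = (10215 + (⅕)*(-24 - 8*(-5))/(-36)) - 6959 = (10215 + (⅕)*(-1/36)*(-24 + 40)) - 6959 = (10215 + (⅕)*(-1/36)*16) - 6959 = (10215 - 4/45) - 6959 = 459671/45 - 6959 = 146516/45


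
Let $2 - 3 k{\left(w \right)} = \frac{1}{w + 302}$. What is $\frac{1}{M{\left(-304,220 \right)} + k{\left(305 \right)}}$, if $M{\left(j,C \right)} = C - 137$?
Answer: $\frac{1821}{152356} \approx 0.011952$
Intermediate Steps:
$k{\left(w \right)} = \frac{2}{3} - \frac{1}{3 \left(302 + w\right)}$ ($k{\left(w \right)} = \frac{2}{3} - \frac{1}{3 \left(w + 302\right)} = \frac{2}{3} - \frac{1}{3 \left(302 + w\right)}$)
$M{\left(j,C \right)} = -137 + C$
$\frac{1}{M{\left(-304,220 \right)} + k{\left(305 \right)}} = \frac{1}{\left(-137 + 220\right) + \frac{603 + 2 \cdot 305}{3 \left(302 + 305\right)}} = \frac{1}{83 + \frac{603 + 610}{3 \cdot 607}} = \frac{1}{83 + \frac{1}{3} \cdot \frac{1}{607} \cdot 1213} = \frac{1}{83 + \frac{1213}{1821}} = \frac{1}{\frac{152356}{1821}} = \frac{1821}{152356}$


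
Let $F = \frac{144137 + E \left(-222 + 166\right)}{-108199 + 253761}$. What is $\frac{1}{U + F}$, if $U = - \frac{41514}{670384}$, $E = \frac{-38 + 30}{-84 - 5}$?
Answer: $\frac{197382654248}{183220463337} \approx 1.0773$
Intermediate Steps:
$E = \frac{8}{89}$ ($E = - \frac{8}{-89} = \left(-8\right) \left(- \frac{1}{89}\right) = \frac{8}{89} \approx 0.089888$)
$U = - \frac{1887}{30472}$ ($U = \left(-41514\right) \frac{1}{670384} = - \frac{1887}{30472} \approx -0.061926$)
$F = \frac{12827745}{12955018}$ ($F = \frac{144137 + \frac{8 \left(-222 + 166\right)}{89}}{-108199 + 253761} = \frac{144137 + \frac{8}{89} \left(-56\right)}{145562} = \left(144137 - \frac{448}{89}\right) \frac{1}{145562} = \frac{12827745}{89} \cdot \frac{1}{145562} = \frac{12827745}{12955018} \approx 0.99018$)
$\frac{1}{U + F} = \frac{1}{- \frac{1887}{30472} + \frac{12827745}{12955018}} = \frac{1}{\frac{183220463337}{197382654248}} = \frac{197382654248}{183220463337}$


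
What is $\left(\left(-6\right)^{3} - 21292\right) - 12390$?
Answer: $-33898$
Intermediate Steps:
$\left(\left(-6\right)^{3} - 21292\right) - 12390 = \left(-216 - 21292\right) - 12390 = -21508 - 12390 = -33898$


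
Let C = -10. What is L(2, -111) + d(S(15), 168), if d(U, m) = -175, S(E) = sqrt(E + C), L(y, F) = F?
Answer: -286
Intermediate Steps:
S(E) = sqrt(-10 + E) (S(E) = sqrt(E - 10) = sqrt(-10 + E))
L(2, -111) + d(S(15), 168) = -111 - 175 = -286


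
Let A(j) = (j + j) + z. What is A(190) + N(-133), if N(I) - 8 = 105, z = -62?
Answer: 431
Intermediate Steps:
N(I) = 113 (N(I) = 8 + 105 = 113)
A(j) = -62 + 2*j (A(j) = (j + j) - 62 = 2*j - 62 = -62 + 2*j)
A(190) + N(-133) = (-62 + 2*190) + 113 = (-62 + 380) + 113 = 318 + 113 = 431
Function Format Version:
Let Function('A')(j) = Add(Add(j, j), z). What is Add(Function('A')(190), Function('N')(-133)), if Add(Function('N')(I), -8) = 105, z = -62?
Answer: 431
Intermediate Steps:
Function('N')(I) = 113 (Function('N')(I) = Add(8, 105) = 113)
Function('A')(j) = Add(-62, Mul(2, j)) (Function('A')(j) = Add(Add(j, j), -62) = Add(Mul(2, j), -62) = Add(-62, Mul(2, j)))
Add(Function('A')(190), Function('N')(-133)) = Add(Add(-62, Mul(2, 190)), 113) = Add(Add(-62, 380), 113) = Add(318, 113) = 431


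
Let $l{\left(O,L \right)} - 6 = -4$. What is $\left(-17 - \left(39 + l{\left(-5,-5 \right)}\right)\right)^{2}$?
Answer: $3364$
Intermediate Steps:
$l{\left(O,L \right)} = 2$ ($l{\left(O,L \right)} = 6 - 4 = 2$)
$\left(-17 - \left(39 + l{\left(-5,-5 \right)}\right)\right)^{2} = \left(-17 - 41\right)^{2} = \left(-58\right)^{2} = 3364$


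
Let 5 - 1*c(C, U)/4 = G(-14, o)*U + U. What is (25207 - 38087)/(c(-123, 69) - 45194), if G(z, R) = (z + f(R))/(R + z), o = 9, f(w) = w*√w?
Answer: 32200/111831 ≈ 0.28793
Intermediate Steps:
f(w) = w^(3/2)
G(z, R) = (z + R^(3/2))/(R + z)
c(C, U) = 20 + 32*U/5 (c(C, U) = 20 - 4*(((-14 + 9^(3/2))/(9 - 14))*U + U) = 20 - 4*(((-14 + 27)/(-5))*U + U) = 20 - 4*((-⅕*13)*U + U) = 20 - 4*(-13*U/5 + U) = 20 - (-32)*U/5 = 20 + 32*U/5)
(25207 - 38087)/(c(-123, 69) - 45194) = (25207 - 38087)/((20 + (32/5)*69) - 45194) = -12880/((20 + 2208/5) - 45194) = -12880/(2308/5 - 45194) = -12880/(-223662/5) = -12880*(-5/223662) = 32200/111831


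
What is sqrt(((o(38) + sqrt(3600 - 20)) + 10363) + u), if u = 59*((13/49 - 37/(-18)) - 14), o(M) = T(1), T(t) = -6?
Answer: sqrt(17054230 + 3528*sqrt(895))/42 ≈ 98.629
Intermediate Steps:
o(M) = -6
u = -607759/882 (u = 59*((13*(1/49) - 37*(-1/18)) - 14) = 59*((13/49 + 37/18) - 14) = 59*(2047/882 - 14) = 59*(-10301/882) = -607759/882 ≈ -689.07)
sqrt(((o(38) + sqrt(3600 - 20)) + 10363) + u) = sqrt(((-6 + sqrt(3600 - 20)) + 10363) - 607759/882) = sqrt(((-6 + sqrt(3580)) + 10363) - 607759/882) = sqrt(((-6 + 2*sqrt(895)) + 10363) - 607759/882) = sqrt((10357 + 2*sqrt(895)) - 607759/882) = sqrt(8527115/882 + 2*sqrt(895))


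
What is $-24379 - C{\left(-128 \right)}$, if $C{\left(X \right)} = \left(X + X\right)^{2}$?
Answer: $-89915$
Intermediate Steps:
$C{\left(X \right)} = 4 X^{2}$ ($C{\left(X \right)} = \left(2 X\right)^{2} = 4 X^{2}$)
$-24379 - C{\left(-128 \right)} = -24379 - 4 \left(-128\right)^{2} = -24379 - 4 \cdot 16384 = -24379 - 65536 = -89915$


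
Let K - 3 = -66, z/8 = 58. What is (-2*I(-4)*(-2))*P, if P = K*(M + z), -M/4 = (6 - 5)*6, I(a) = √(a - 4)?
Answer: -221760*I*√2 ≈ -3.1362e+5*I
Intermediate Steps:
z = 464 (z = 8*58 = 464)
I(a) = √(-4 + a)
K = -63 (K = 3 - 66 = -63)
M = -24 (M = -4*(6 - 5)*6 = -4*6 = -24)
P = -27720 (P = -63*(-24 + 464) = -63*440 = -27720)
(-2*I(-4)*(-2))*P = (-2*√(-4 - 4)*(-2))*(-27720) = (-4*I*√2*(-2))*(-27720) = (8*I*√2)*(-27720) = -221760*I*√2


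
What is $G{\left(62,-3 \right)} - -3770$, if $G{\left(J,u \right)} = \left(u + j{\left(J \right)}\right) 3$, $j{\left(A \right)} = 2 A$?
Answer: $4133$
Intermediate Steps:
$G{\left(J,u \right)} = 3 u + 6 J$ ($G{\left(J,u \right)} = \left(u + 2 J\right) 3 = 3 u + 6 J$)
$G{\left(62,-3 \right)} - -3770 = \left(3 \left(-3\right) + 6 \cdot 62\right) - -3770 = \left(-9 + 372\right) + 3770 = 363 + 3770 = 4133$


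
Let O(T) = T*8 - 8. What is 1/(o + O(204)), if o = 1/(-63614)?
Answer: 63614/103309135 ≈ 0.00061576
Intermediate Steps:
o = -1/63614 ≈ -1.5720e-5
O(T) = -8 + 8*T (O(T) = 8*T - 8 = -8 + 8*T)
1/(o + O(204)) = 1/(-1/63614 + (-8 + 8*204)) = 1/(-1/63614 + (-8 + 1632)) = 1/(-1/63614 + 1624) = 1/(103309135/63614) = 63614/103309135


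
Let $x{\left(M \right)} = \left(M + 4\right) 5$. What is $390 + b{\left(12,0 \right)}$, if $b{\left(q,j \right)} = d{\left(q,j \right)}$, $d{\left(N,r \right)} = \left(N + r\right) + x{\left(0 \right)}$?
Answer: $422$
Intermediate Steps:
$x{\left(M \right)} = 20 + 5 M$ ($x{\left(M \right)} = \left(4 + M\right) 5 = 20 + 5 M$)
$d{\left(N,r \right)} = 20 + N + r$ ($d{\left(N,r \right)} = \left(N + r\right) + \left(20 + 5 \cdot 0\right) = \left(N + r\right) + \left(20 + 0\right) = \left(N + r\right) + 20 = 20 + N + r$)
$b{\left(q,j \right)} = 20 + j + q$ ($b{\left(q,j \right)} = 20 + q + j = 20 + j + q$)
$390 + b{\left(12,0 \right)} = 390 + \left(20 + 0 + 12\right) = 390 + 32 = 422$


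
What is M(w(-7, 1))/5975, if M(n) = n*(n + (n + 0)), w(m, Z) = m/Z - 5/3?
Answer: 1352/53775 ≈ 0.025142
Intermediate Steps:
w(m, Z) = -5/3 + m/Z (w(m, Z) = m/Z - 5*1/3 = m/Z - 5/3 = -5/3 + m/Z)
M(n) = 2*n**2 (M(n) = n*(n + n) = n*(2*n) = 2*n**2)
M(w(-7, 1))/5975 = (2*(-5/3 - 7/1)**2)/5975 = (2*(-5/3 - 7*1)**2)*(1/5975) = (2*(-5/3 - 7)**2)*(1/5975) = (2*(-26/3)**2)*(1/5975) = (2*(676/9))*(1/5975) = (1352/9)*(1/5975) = 1352/53775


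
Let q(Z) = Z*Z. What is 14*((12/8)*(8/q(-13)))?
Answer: 168/169 ≈ 0.99408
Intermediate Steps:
q(Z) = Z²
14*((12/8)*(8/q(-13))) = 14*((12/8)*(8/((-13)²))) = 14*((12*(⅛))*(8/169)) = 14*(3*(8*(1/169))/2) = 14*((3/2)*(8/169)) = 14*(12/169) = 168/169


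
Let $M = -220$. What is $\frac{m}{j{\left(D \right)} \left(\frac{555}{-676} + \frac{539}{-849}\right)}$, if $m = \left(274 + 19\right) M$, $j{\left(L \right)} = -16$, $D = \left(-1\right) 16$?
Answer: $- \frac{2312196315}{835559} \approx -2767.2$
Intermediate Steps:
$D = -16$
$m = -64460$ ($m = \left(274 + 19\right) \left(-220\right) = 293 \left(-220\right) = -64460$)
$\frac{m}{j{\left(D \right)} \left(\frac{555}{-676} + \frac{539}{-849}\right)} = - \frac{64460}{\left(-16\right) \left(\frac{555}{-676} + \frac{539}{-849}\right)} = - \frac{64460}{\left(-16\right) \left(555 \left(- \frac{1}{676}\right) + 539 \left(- \frac{1}{849}\right)\right)} = - \frac{64460}{\left(-16\right) \left(- \frac{555}{676} - \frac{539}{849}\right)} = - \frac{64460}{\left(-16\right) \left(- \frac{835559}{573924}\right)} = - \frac{64460}{\frac{3342236}{143481}} = \left(-64460\right) \frac{143481}{3342236} = - \frac{2312196315}{835559}$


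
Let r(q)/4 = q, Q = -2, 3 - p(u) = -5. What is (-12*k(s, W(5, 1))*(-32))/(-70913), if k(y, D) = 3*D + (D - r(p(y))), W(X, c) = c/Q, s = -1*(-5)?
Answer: 13056/70913 ≈ 0.18411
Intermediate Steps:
p(u) = 8 (p(u) = 3 - 1*(-5) = 3 + 5 = 8)
s = 5
r(q) = 4*q
W(X, c) = -c/2 (W(X, c) = c/(-2) = c*(-½) = -c/2)
k(y, D) = -32 + 4*D (k(y, D) = 3*D + (D - 4*8) = 3*D + (D - 1*32) = 3*D + (D - 32) = 3*D + (-32 + D) = -32 + 4*D)
(-12*k(s, W(5, 1))*(-32))/(-70913) = (-12*(-32 + 4*(-½*1))*(-32))/(-70913) = (-12*(-32 + 4*(-½))*(-32))*(-1/70913) = (-12*(-32 - 2)*(-32))*(-1/70913) = (-12*(-34)*(-32))*(-1/70913) = (408*(-32))*(-1/70913) = -13056*(-1/70913) = 13056/70913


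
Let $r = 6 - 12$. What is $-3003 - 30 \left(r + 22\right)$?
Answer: $-3483$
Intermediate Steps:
$r = -6$ ($r = 6 - 12 = -6$)
$-3003 - 30 \left(r + 22\right) = -3003 - 30 \left(-6 + 22\right) = -3003 - 30 \cdot 16 = -3003 - 480 = -3483$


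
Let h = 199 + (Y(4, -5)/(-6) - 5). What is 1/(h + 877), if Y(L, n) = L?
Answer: 3/3211 ≈ 0.00093429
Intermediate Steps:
h = 580/3 (h = 199 + (4/(-6) - 5) = 199 + (4*(-1/6) - 5) = 199 + (-2/3 - 5) = 199 - 17/3 = 580/3 ≈ 193.33)
1/(h + 877) = 1/(580/3 + 877) = 1/(3211/3) = 3/3211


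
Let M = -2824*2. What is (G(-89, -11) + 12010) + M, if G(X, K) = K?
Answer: 6351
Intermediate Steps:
M = -5648
(G(-89, -11) + 12010) + M = (-11 + 12010) - 5648 = 11999 - 5648 = 6351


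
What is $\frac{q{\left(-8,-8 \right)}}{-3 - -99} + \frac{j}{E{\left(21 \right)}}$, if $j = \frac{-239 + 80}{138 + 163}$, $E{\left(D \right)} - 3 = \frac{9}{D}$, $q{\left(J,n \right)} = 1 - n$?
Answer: $- \frac{83}{1376} \approx -0.06032$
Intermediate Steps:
$E{\left(D \right)} = 3 + \frac{9}{D}$
$j = - \frac{159}{301} \approx -0.52824$
$\frac{q{\left(-8,-8 \right)}}{-3 - -99} + \frac{j}{E{\left(21 \right)}} = \frac{1 - -8}{-3 - -99} - \frac{159}{301 \left(3 + \frac{9}{21}\right)} = \frac{1 + 8}{-3 + 99} - \frac{159}{301 \left(3 + 9 \cdot \frac{1}{21}\right)} = \frac{9}{96} - \frac{159}{301 \left(3 + \frac{3}{7}\right)} = 9 \cdot \frac{1}{96} - \frac{159}{301 \cdot \frac{24}{7}} = \frac{3}{32} - \frac{53}{344} = - \frac{83}{1376}$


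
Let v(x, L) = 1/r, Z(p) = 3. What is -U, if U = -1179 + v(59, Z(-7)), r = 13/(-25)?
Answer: 15352/13 ≈ 1180.9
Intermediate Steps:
r = -13/25 (r = 13*(-1/25) = -13/25 ≈ -0.52000)
v(x, L) = -25/13 (v(x, L) = 1/(-13/25) = -25/13)
U = -15352/13 (U = -1179 - 25/13 = -15352/13 ≈ -1180.9)
-U = -1*(-15352/13) = 15352/13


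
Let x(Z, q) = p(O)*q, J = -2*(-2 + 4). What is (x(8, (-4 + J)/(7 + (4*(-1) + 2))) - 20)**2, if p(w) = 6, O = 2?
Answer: 21904/25 ≈ 876.16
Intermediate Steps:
J = -4 (J = -2*2 = -4)
x(Z, q) = 6*q
(x(8, (-4 + J)/(7 + (4*(-1) + 2))) - 20)**2 = (6*((-4 - 4)/(7 + (4*(-1) + 2))) - 20)**2 = (6*(-8/(7 + (-4 + 2))) - 20)**2 = (6*(-8/(7 - 2)) - 20)**2 = (6*(-8/5) - 20)**2 = (-48/5 - 20)**2 = (-148/5)**2 = 21904/25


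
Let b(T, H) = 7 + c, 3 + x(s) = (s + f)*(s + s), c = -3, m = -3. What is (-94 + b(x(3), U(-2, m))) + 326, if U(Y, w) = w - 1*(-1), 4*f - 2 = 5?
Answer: 236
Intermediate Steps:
f = 7/4 (f = ½ + (¼)*5 = ½ + 5/4 = 7/4 ≈ 1.7500)
U(Y, w) = 1 + w (U(Y, w) = w + 1 = 1 + w)
x(s) = -3 + 2*s*(7/4 + s) (x(s) = -3 + (s + 7/4)*(s + s) = -3 + (7/4 + s)*(2*s) = -3 + 2*s*(7/4 + s))
b(T, H) = 4 (b(T, H) = 7 - 3 = 4)
(-94 + b(x(3), U(-2, m))) + 326 = (-94 + 4) + 326 = -90 + 326 = 236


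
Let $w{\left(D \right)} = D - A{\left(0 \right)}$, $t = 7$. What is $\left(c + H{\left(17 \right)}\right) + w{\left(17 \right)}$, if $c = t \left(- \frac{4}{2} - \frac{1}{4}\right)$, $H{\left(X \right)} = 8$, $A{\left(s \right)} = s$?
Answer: $\frac{37}{4} \approx 9.25$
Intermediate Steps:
$w{\left(D \right)} = D$ ($w{\left(D \right)} = D - 0 = D + 0 = D$)
$c = - \frac{63}{4}$ ($c = 7 \left(- \frac{4}{2} - \frac{1}{4}\right) = 7 \left(\left(-4\right) \frac{1}{2} - \frac{1}{4}\right) = 7 \left(-2 - \frac{1}{4}\right) = 7 \left(- \frac{9}{4}\right) = - \frac{63}{4} \approx -15.75$)
$\left(c + H{\left(17 \right)}\right) + w{\left(17 \right)} = \left(- \frac{63}{4} + 8\right) + 17 = - \frac{31}{4} + 17 = \frac{37}{4}$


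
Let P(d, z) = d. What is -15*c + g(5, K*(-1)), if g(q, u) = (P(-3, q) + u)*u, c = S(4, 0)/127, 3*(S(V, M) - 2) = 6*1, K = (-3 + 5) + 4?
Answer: 6798/127 ≈ 53.528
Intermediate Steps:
K = 6 (K = 2 + 4 = 6)
S(V, M) = 4 (S(V, M) = 2 + (6*1)/3 = 2 + (⅓)*6 = 2 + 2 = 4)
c = 4/127 ≈ 0.031496
g(q, u) = u*(-3 + u) (g(q, u) = (-3 + u)*u = u*(-3 + u))
-15*c + g(5, K*(-1)) = -15*4/127 + (6*(-1))*(-3 + 6*(-1)) = -60/127 - 6*(-3 - 6) = -60/127 - 6*(-9) = -60/127 + 54 = 6798/127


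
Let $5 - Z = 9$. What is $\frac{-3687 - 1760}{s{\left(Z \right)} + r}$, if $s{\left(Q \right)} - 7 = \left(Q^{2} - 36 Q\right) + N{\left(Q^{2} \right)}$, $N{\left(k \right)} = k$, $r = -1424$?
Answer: $\frac{5447}{1241} \approx 4.3892$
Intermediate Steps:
$Z = -4$ ($Z = 5 - 9 = -4$)
$s{\left(Q \right)} = 7 - 36 Q + 2 Q^{2}$ ($s{\left(Q \right)} = 7 + \left(\left(Q^{2} - 36 Q\right) + Q^{2}\right) = 7 + \left(- 36 Q + 2 Q^{2}\right) = 7 - 36 Q + 2 Q^{2}$)
$\frac{-3687 - 1760}{s{\left(Z \right)} + r} = \frac{-3687 - 1760}{\left(7 - -144 + 2 \left(-4\right)^{2}\right) - 1424} = - \frac{5447}{\left(7 + 144 + 2 \cdot 16\right) - 1424} = - \frac{5447}{\left(7 + 144 + 32\right) - 1424} = - \frac{5447}{183 - 1424} = - \frac{5447}{-1241} = \left(-5447\right) \left(- \frac{1}{1241}\right) = \frac{5447}{1241}$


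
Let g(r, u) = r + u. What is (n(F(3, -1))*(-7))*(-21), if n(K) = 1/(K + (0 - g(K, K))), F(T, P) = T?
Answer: -49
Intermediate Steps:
n(K) = -1/K (n(K) = 1/(K + (0 - (K + K))) = 1/(K + (0 - 2*K)) = 1/(K - 2*K) = 1/(-K) = -1/K)
(n(F(3, -1))*(-7))*(-21) = (-1/3*(-7))*(-21) = (-1*⅓*(-7))*(-21) = -⅓*(-7)*(-21) = (7/3)*(-21) = -49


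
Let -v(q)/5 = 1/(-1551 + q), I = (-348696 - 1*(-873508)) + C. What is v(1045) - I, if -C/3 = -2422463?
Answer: -3942853701/506 ≈ -7.7922e+6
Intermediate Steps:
C = 7267389 (C = -3*(-2422463) = 7267389)
I = 7792201 (I = (-348696 - 1*(-873508)) + 7267389 = (-348696 + 873508) + 7267389 = 524812 + 7267389 = 7792201)
v(q) = -5/(-1551 + q)
v(1045) - I = -5/(-1551 + 1045) - 1*7792201 = -5/(-506) - 7792201 = -5*(-1/506) - 7792201 = 5/506 - 7792201 = -3942853701/506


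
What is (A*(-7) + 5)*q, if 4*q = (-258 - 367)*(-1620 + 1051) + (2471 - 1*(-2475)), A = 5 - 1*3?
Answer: -3245139/4 ≈ -8.1129e+5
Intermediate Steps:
A = 2 (A = 5 - 3 = 2)
q = 360571/4 (q = ((-258 - 367)*(-1620 + 1051) + (2471 - 1*(-2475)))/4 = (-625*(-569) + (2471 + 2475))/4 = (355625 + 4946)/4 = (¼)*360571 = 360571/4 ≈ 90143.)
(A*(-7) + 5)*q = (2*(-7) + 5)*(360571/4) = (-14 + 5)*(360571/4) = -9*360571/4 = -3245139/4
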